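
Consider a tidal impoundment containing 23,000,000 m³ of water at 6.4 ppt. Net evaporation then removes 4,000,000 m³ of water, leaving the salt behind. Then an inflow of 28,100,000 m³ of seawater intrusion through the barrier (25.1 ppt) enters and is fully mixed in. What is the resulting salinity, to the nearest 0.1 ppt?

18.1 ppt

After evaporation: salt = 23,000,000×6.4 = 147,200,000; volume = 23,000,000 − 4,000,000 = 19,000,000 m³
After mixing: salt = 147,200,000 + 28,100,000×25.1 = 852,510,000; volume = 19,000,000 + 28,100,000 = 47,100,000 m³
S = 852,510,000 / 47,100,000 = 18.1 ppt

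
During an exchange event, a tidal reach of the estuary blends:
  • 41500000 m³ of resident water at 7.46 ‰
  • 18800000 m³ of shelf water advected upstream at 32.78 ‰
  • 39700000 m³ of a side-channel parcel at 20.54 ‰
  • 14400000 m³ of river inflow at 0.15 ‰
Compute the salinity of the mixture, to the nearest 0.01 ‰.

Salt balance:
salt = 41,500,000×7.46 + 18,800,000×32.78 + 39,700,000×20.54 + 14,400,000×0.15 = 309,590,000 + 616,264,000 + 815,438,000 + 2,160,000 = 1,743,452,000
volume = 41,500,000 + 18,800,000 + 39,700,000 + 14,400,000 = 114,400,000 m³
S = 1,743,452,000 / 114,400,000 = 15.24 ‰

15.24 ‰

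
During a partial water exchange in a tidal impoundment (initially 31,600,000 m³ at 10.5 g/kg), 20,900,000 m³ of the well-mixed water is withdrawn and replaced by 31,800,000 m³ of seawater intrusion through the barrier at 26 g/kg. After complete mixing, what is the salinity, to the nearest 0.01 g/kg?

Remaining after removal: 10,700,000 m³ at 10.5 g/kg (salt = 112,350,000)
After addition: salt = 112,350,000 + 31,800,000×26 = 939,150,000; volume = 42,500,000 m³
S = 939,150,000 / 42,500,000 = 22.0976 g/kg

22.10 g/kg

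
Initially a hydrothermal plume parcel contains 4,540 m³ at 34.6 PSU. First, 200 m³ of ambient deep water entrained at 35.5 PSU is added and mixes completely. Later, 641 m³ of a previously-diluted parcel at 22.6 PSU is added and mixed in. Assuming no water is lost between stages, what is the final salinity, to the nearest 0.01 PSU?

33.20 PSU

Mass of salt is conserved:
Initial salt = 4,540×34.6 = 157,084
After stage 1: salt = 157,084 + 200×35.5 = 164,184; volume = 4,740 m³; S = 34.638 PSU
After stage 2: salt = 164,184 + 641×22.6 = 178,670.6; volume = 5,381 m³
S = 178,670.6 / 5,381 = 33.204 PSU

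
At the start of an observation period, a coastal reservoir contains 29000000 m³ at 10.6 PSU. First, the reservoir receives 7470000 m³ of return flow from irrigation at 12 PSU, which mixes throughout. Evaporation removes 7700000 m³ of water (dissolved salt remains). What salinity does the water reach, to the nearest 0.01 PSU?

13.80 PSU

After mixing: salt = 29,000,000×10.6 + 7,470,000×12 = 397,040,000; volume = 36,470,000 m³
After evaporation: salt unchanged = 397,040,000; volume = 36,470,000 − 7,700,000 = 28,770,000 m³
S = 397,040,000 / 28,770,000 = 13.8005 PSU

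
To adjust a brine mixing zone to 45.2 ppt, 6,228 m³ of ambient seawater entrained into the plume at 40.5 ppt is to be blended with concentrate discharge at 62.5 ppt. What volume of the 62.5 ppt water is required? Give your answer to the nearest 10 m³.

1690 m³

Salt balance: 6,228×40.5 + V×62.5 = (6,228+V)×45.2
252,234 + 62.5V = 281,505.6 + 45.2V
29,271.6 = 17.3V
V = 1,692 m³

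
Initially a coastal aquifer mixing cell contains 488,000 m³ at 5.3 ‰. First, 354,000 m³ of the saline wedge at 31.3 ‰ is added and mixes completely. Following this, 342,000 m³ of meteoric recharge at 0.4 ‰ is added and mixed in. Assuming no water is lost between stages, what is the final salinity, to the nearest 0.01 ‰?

11.66 ‰

Conserving salt mass:
Initial salt = 488,000×5.3 = 2,586,400
After stage 1: salt = 2,586,400 + 354,000×31.3 = 13,666,600; volume = 842,000 m³; S = 16.231 ‰
After stage 2: salt = 13,666,600 + 342,000×0.4 = 13,803,400; volume = 1,184,000 m³
S = 13,803,400 / 1,184,000 = 11.6583 ‰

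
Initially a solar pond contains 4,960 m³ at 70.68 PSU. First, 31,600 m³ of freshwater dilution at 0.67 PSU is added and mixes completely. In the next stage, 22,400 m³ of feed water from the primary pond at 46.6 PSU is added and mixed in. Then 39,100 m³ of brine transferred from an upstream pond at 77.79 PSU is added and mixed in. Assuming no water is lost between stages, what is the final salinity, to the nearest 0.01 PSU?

45.45 PSU

Salt balance:
Initial salt = 4,960×70.68 = 350,572.8
After stage 1: salt = 350,572.8 + 31,600×0.67 = 371,744.8; volume = 36,560 m³; S = 10.168 PSU
After stage 2: salt = 371,744.8 + 22,400×46.6 = 1,415,584.8; volume = 58,960 m³; S = 24.009 PSU
After stage 3: salt = 1,415,584.8 + 39,100×77.79 = 4,457,173.8; volume = 98,060 m³
S = 4,457,173.8 / 98,060 = 45.4535 PSU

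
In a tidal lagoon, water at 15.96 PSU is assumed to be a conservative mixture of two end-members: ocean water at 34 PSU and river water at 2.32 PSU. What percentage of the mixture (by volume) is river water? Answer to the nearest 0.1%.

56.9%

Let f be the freshwater fraction. Salt balance per unit volume:
f×2.32 + (1−f)×34 = 15.96
f = (34 − 15.96) / (34 − 2.32) = 18.04/31.68 = 0.5694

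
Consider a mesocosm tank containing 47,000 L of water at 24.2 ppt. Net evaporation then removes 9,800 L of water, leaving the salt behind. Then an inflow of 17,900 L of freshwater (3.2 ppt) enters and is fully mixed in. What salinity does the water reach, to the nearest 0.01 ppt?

21.68 ppt

After evaporation: salt = 47,000×24.2 = 1,137,400; volume = 47,000 − 9,800 = 37,200 L
After mixing: salt = 1,137,400 + 17,900×3.2 = 1,194,680; volume = 37,200 + 17,900 = 55,100 L
S = 1,194,680 / 55,100 = 21.682 ppt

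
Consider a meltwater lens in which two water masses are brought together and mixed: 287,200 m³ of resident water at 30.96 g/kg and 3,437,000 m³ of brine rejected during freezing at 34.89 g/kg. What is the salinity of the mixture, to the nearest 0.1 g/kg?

Salt balance:
salt = 287,200×30.96 + 3,437,000×34.89 = 8,891,712 + 119,916,930 = 128,808,642
volume = 287,200 + 3,437,000 = 3,724,200 m³
S = 128,808,642 / 3,724,200 = 34.587 g/kg

34.6 g/kg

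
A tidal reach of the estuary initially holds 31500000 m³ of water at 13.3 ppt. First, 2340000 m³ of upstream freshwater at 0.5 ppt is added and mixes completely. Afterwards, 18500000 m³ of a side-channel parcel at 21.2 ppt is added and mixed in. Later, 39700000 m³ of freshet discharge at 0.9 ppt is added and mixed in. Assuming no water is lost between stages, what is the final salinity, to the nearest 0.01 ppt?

9.21 ppt

Mass of salt is conserved:
Initial salt = 31,500,000×13.3 = 418,950,000
After stage 1: salt = 418,950,000 + 2,340,000×0.5 = 420,120,000; volume = 33,840,000 m³; S = 12.415 ppt
After stage 2: salt = 420,120,000 + 18,500,000×21.2 = 812,320,000; volume = 52,340,000 m³; S = 15.52 ppt
After stage 3: salt = 812,320,000 + 39,700,000×0.9 = 848,050,000; volume = 92,040,000 m³
S = 848,050,000 / 92,040,000 = 9.2139 ppt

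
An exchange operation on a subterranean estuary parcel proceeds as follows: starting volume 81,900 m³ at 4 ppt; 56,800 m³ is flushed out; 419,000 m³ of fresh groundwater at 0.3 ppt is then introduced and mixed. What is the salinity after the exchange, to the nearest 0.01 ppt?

0.51 ppt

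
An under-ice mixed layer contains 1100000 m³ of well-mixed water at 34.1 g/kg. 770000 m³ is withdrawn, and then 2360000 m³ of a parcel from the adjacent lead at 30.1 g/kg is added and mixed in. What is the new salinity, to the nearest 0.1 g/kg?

Remaining after removal: 330,000 m³ at 34.1 g/kg (salt = 11,253,000)
After addition: salt = 11,253,000 + 2,360,000×30.1 = 82,289,000; volume = 2,690,000 m³
S = 82,289,000 / 2,690,000 = 30.5907 g/kg

30.6 g/kg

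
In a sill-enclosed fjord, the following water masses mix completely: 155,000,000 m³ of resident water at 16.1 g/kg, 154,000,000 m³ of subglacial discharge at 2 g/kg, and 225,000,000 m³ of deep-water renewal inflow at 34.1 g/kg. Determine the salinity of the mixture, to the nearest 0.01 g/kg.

Weighted by volume,
salt = 155,000,000×16.1 + 154,000,000×2 + 225,000,000×34.1 = 2,495,500,000 + 308,000,000 + 7,672,500,000 = 10,476,000,000
volume = 155,000,000 + 154,000,000 + 225,000,000 = 534,000,000 m³
S = 10,476,000,000 / 534,000,000 = 19.618 g/kg

19.62 g/kg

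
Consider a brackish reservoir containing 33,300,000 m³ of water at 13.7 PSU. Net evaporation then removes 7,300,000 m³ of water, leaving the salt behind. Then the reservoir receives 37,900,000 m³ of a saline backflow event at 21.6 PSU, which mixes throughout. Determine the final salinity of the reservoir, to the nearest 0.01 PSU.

19.95 PSU

After evaporation: salt = 33,300,000×13.7 = 456,210,000; volume = 33,300,000 − 7,300,000 = 26,000,000 m³
After mixing: salt = 456,210,000 + 37,900,000×21.6 = 1,274,850,000; volume = 26,000,000 + 37,900,000 = 63,900,000 m³
S = 1,274,850,000 / 63,900,000 = 19.9507 PSU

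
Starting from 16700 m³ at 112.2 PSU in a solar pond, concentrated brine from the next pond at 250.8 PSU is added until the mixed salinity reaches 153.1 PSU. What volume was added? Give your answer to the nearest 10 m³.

6990 m³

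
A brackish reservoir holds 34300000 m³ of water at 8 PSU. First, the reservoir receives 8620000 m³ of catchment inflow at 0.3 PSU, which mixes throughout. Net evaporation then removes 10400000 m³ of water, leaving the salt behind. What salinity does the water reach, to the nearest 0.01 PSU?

8.52 PSU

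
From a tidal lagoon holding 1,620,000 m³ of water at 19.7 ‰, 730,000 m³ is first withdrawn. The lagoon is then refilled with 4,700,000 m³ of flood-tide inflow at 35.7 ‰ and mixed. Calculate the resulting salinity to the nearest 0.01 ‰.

Remaining after removal: 890,000 m³ at 19.7 ‰ (salt = 17,533,000)
After addition: salt = 17,533,000 + 4,700,000×35.7 = 185,323,000; volume = 5,590,000 m³
S = 185,323,000 / 5,590,000 = 33.1526 ‰

33.15 ‰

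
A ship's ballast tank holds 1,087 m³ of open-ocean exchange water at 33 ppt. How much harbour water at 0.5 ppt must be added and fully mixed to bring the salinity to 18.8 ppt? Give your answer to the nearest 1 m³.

Salt balance: 1,087×33 + V×0.5 = (1,087+V)×18.8
35,871 + 0.5V = 20,435.6 + 18.8V
15,435.4 = 18.3V
V = 843.46 m³

843 m³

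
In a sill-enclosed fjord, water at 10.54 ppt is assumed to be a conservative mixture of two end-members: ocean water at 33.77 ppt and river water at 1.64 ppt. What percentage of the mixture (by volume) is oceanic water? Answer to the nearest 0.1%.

27.7%

Let g be the oceanic fraction. Salt balance per unit volume:
g×33.77 + (1−g)×1.64 = 10.54
g = (10.54 − 1.64) / (33.77 − 1.64) = 8.9/32.13 = 0.277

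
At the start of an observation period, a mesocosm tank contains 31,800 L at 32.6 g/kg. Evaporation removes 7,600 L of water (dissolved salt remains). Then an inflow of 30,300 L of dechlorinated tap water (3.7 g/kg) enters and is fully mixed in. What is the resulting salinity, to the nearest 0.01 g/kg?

21.08 g/kg

After evaporation: salt = 31,800×32.6 = 1,036,680; volume = 31,800 − 7,600 = 24,200 L
After mixing: salt = 1,036,680 + 30,300×3.7 = 1,148,790; volume = 24,200 + 30,300 = 54,500 L
S = 1,148,790 / 54,500 = 21.0787 g/kg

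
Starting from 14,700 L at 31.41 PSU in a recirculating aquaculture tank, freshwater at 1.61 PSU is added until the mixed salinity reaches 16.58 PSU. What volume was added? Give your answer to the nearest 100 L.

14600 L

Salt balance: 14,700×31.41 + V×1.61 = (14,700+V)×16.58
461,727 + 1.61V = 243,726 + 16.58V
218,001 = 14.97V
V = 14,562.53 L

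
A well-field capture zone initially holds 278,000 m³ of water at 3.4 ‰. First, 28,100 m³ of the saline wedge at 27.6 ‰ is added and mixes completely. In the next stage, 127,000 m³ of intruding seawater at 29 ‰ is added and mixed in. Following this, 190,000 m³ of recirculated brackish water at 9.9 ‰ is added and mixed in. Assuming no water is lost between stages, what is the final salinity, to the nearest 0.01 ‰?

11.69 ‰

Salt balance:
Initial salt = 278,000×3.4 = 945,200
After stage 1: salt = 945,200 + 28,100×27.6 = 1,720,760; volume = 306,100 m³; S = 5.622 ‰
After stage 2: salt = 1,720,760 + 127,000×29 = 5,403,760; volume = 433,100 m³; S = 12.477 ‰
After stage 3: salt = 5,403,760 + 190,000×9.9 = 7,284,760; volume = 623,100 m³
S = 7,284,760 / 623,100 = 11.6912 ‰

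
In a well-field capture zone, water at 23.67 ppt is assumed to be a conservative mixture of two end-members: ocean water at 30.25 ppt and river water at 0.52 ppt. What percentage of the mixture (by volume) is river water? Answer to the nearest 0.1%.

22.1%

Let f be the freshwater fraction. Salt balance per unit volume:
f×0.52 + (1−f)×30.25 = 23.67
f = (30.25 − 23.67) / (30.25 − 0.52) = 6.58/29.73 = 0.2213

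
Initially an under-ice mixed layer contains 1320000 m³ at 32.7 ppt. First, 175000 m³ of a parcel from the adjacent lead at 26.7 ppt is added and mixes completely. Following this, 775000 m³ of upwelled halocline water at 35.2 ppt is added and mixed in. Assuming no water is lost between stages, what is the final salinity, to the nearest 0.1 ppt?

33.1 ppt

Conserving salt mass:
Initial salt = 1,320,000×32.7 = 43,164,000
After stage 1: salt = 43,164,000 + 175,000×26.7 = 47,836,500; volume = 1,495,000 m³; S = 31.998 ppt
After stage 2: salt = 47,836,500 + 775,000×35.2 = 75,116,500; volume = 2,270,000 m³
S = 75,116,500 / 2,270,000 = 33.091 ppt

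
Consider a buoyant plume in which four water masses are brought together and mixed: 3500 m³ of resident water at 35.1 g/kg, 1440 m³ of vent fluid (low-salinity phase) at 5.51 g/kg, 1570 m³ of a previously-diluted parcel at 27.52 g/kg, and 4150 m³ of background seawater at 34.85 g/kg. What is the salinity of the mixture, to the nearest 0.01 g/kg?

29.89 g/kg

Conserving salt mass:
salt = 3,500×35.1 + 1,440×5.51 + 1,570×27.52 + 4,150×34.85 = 122,850 + 7,934.4 + 43,206.4 + 144,627.5 = 318,618.3
volume = 3,500 + 1,440 + 1,570 + 4,150 = 10,660 m³
S = 318,618.3 / 10,660 = 29.8891 g/kg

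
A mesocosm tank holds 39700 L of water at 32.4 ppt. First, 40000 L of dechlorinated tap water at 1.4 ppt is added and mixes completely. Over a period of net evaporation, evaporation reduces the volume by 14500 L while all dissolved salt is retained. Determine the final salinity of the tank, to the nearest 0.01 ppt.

After mixing: salt = 39,700×32.4 + 40,000×1.4 = 1,342,280; volume = 79,700 L
After evaporation: salt unchanged = 1,342,280; volume = 79,700 − 14,500 = 65,200 L
S = 1,342,280 / 65,200 = 20.5871 ppt

20.59 ppt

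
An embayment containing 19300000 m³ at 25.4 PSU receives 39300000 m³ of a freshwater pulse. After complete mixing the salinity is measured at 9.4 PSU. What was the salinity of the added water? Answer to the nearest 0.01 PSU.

Salt balance: 19,300,000×25.4 + 39,300,000×S = 58,600,000×9.4
490,220,000 + 39,300,000·S = 550,840,000
S = (550,840,000 − 490,220,000) / 39,300,000 = 1.5425 PSU

1.54 PSU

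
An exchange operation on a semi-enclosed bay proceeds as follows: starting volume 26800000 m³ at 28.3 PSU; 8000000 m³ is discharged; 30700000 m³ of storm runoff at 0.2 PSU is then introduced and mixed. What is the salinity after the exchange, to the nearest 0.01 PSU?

10.87 PSU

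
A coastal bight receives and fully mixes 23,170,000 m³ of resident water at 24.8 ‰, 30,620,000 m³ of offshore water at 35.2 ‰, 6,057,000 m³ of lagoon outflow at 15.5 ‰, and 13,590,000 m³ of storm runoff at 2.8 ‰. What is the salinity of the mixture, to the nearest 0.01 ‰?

Weighted by volume,
salt = 23,170,000×24.8 + 30,620,000×35.2 + 6,057,000×15.5 + 13,590,000×2.8 = 574,616,000 + 1,077,824,000 + 93,883,500 + 38,052,000 = 1,784,375,500
volume = 23,170,000 + 30,620,000 + 6,057,000 + 13,590,000 = 73,437,000 m³
S = 1,784,375,500 / 73,437,000 = 24.298 ‰

24.30 ‰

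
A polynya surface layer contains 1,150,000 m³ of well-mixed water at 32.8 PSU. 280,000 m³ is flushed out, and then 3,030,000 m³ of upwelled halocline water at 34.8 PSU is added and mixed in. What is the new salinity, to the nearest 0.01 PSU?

34.35 PSU

Remaining after removal: 870,000 m³ at 32.8 PSU (salt = 28,536,000)
After addition: salt = 28,536,000 + 3,030,000×34.8 = 133,980,000; volume = 3,900,000 m³
S = 133,980,000 / 3,900,000 = 34.3538 PSU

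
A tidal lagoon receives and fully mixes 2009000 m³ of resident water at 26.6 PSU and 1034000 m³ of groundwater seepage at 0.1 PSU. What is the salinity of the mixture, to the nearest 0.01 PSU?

17.60 PSU

Conserving salt mass:
salt = 2,009,000×26.6 + 1,034,000×0.1 = 53,439,400 + 103,400 = 53,542,800
volume = 2,009,000 + 1,034,000 = 3,043,000 m³
S = 53,542,800 / 3,043,000 = 17.5954 PSU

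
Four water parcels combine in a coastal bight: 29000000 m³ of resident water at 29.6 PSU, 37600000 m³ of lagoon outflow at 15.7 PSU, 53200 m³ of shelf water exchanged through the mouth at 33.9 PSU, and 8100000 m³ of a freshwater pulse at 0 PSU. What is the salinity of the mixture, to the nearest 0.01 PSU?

Total salt / total volume:
salt = 29,000,000×29.6 + 37,600,000×15.7 + 53,200×33.9 + 8,100,000×0 = 858,400,000 + 590,320,000 + 1,803,480 + 0 = 1,450,523,480
volume = 29,000,000 + 37,600,000 + 53,200 + 8,100,000 = 74,753,200 m³
S = 1,450,523,480 / 74,753,200 = 19.4042 PSU

19.40 PSU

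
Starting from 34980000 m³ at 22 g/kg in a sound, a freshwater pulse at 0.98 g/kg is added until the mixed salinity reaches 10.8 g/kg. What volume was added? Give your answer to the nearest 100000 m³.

Salt balance: 34,980,000×22 + V×0.98 = (34,980,000+V)×10.8
769,560,000 + 0.98V = 377,784,000 + 10.8V
391,776,000 = 9.82V
V = 39,895,723.01 m³

39900000 m³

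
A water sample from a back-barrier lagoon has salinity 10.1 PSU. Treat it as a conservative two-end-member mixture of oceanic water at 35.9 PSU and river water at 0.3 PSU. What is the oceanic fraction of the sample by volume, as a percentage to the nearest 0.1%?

Let g be the oceanic fraction. Salt balance per unit volume:
g×35.9 + (1−g)×0.3 = 10.1
g = (10.1 − 0.3) / (35.9 − 0.3) = 9.8/35.6 = 0.2753

27.5%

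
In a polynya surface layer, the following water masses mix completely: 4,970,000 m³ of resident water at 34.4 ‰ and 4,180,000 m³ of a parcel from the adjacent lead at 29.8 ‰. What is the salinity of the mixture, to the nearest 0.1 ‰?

32.3 ‰

Conserving salt mass:
salt = 4,970,000×34.4 + 4,180,000×29.8 = 170,968,000 + 124,564,000 = 295,532,000
volume = 4,970,000 + 4,180,000 = 9,150,000 m³
S = 295,532,000 / 9,150,000 = 32.299 ‰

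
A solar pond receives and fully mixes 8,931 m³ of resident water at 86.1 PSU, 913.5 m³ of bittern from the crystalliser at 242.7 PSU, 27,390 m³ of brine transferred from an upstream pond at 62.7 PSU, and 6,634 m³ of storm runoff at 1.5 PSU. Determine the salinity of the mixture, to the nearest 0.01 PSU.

Total salt / total volume:
salt = 8,931×86.1 + 913.5×242.7 + 27,390×62.7 + 6,634×1.5 = 768,959.1 + 221,706.45 + 1,717,353 + 9,951 = 2,717,969.55
volume = 8,931 + 913.5 + 27,390 + 6,634 = 43,868.5 m³
S = 2,717,969.55 / 43,868.5 = 61.9572 PSU

61.96 PSU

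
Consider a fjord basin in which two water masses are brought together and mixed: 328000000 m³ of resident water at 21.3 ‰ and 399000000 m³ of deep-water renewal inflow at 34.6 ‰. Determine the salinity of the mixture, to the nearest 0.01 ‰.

28.60 ‰

Total salt / total volume:
salt = 328,000,000×21.3 + 399,000,000×34.6 = 6,986,400,000 + 13,805,400,000 = 20,791,800,000
volume = 328,000,000 + 399,000,000 = 727,000,000 m³
S = 20,791,800,000 / 727,000,000 = 28.5994 ‰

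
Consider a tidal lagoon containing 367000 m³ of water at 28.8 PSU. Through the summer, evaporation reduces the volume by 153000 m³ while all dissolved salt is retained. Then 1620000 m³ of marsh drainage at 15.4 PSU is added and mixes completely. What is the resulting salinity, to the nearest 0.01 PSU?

19.37 PSU

After evaporation: salt = 367,000×28.8 = 10,569,600; volume = 367,000 − 153,000 = 214,000 m³
After mixing: salt = 10,569,600 + 1,620,000×15.4 = 35,517,600; volume = 214,000 + 1,620,000 = 1,834,000 m³
S = 35,517,600 / 1,834,000 = 19.3662 PSU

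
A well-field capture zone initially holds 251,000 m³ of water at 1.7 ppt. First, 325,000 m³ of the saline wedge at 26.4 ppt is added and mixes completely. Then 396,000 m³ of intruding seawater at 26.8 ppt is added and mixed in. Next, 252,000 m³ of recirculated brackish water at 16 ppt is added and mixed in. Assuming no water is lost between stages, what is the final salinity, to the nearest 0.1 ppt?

Total salt / total volume:
Initial salt = 251,000×1.7 = 426,700
After stage 1: salt = 426,700 + 325,000×26.4 = 9,006,700; volume = 576,000 m³; S = 15.637 ppt
After stage 2: salt = 9,006,700 + 396,000×26.8 = 19,619,500; volume = 972,000 m³; S = 20.185 ppt
After stage 3: salt = 19,619,500 + 252,000×16 = 23,651,500; volume = 1,224,000 m³
S = 23,651,500 / 1,224,000 = 19.3231 ppt

19.3 ppt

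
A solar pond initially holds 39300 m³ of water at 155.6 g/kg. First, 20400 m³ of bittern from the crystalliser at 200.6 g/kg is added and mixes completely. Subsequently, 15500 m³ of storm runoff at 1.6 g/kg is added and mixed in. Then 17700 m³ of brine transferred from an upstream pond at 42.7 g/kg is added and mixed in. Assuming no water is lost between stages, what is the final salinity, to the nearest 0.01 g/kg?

118.28 g/kg

Weighted by volume,
Initial salt = 39,300×155.6 = 6,115,080
After stage 1: salt = 6,115,080 + 20,400×200.6 = 10,207,320; volume = 59,700 m³; S = 170.977 g/kg
After stage 2: salt = 10,207,320 + 15,500×1.6 = 10,232,120; volume = 75,200 m³; S = 136.065 g/kg
After stage 3: salt = 10,232,120 + 17,700×42.7 = 10,987,910; volume = 92,900 m³
S = 10,987,910 / 92,900 = 118.2767 g/kg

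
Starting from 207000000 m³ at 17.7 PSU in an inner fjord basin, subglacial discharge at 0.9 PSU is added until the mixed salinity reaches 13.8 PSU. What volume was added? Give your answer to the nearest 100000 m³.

Salt balance: 207,000,000×17.7 + V×0.9 = (207,000,000+V)×13.8
3,663,900,000 + 0.9V = 2,856,600,000 + 13.8V
807,300,000 = 12.9V
V = 62,581,395.35 m³

62600000 m³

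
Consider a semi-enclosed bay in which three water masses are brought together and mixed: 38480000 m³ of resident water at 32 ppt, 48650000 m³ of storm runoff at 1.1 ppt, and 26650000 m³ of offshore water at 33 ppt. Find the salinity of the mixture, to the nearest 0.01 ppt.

19.02 ppt

Salt balance:
salt = 38,480,000×32 + 48,650,000×1.1 + 26,650,000×33 = 1,231,360,000 + 53,515,000 + 879,450,000 = 2,164,325,000
volume = 38,480,000 + 48,650,000 + 26,650,000 = 113,780,000 m³
S = 2,164,325,000 / 113,780,000 = 19.022 ppt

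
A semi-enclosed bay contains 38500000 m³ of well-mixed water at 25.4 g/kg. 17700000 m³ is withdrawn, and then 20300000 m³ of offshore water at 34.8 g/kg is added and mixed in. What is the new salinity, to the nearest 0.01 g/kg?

30.04 g/kg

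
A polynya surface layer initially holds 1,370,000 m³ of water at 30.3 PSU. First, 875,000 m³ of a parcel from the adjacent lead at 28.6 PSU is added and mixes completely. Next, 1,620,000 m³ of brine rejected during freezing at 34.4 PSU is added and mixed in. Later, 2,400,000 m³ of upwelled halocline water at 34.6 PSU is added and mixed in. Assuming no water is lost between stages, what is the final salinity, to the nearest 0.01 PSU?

Conserving salt mass:
Initial salt = 1,370,000×30.3 = 41,511,000
After stage 1: salt = 41,511,000 + 875,000×28.6 = 66,536,000; volume = 2,245,000 m³; S = 29.637 PSU
After stage 2: salt = 66,536,000 + 1,620,000×34.4 = 122,264,000; volume = 3,865,000 m³; S = 31.634 PSU
After stage 3: salt = 122,264,000 + 2,400,000×34.6 = 205,304,000; volume = 6,265,000 m³
S = 205,304,000 / 6,265,000 = 32.77 PSU

32.77 PSU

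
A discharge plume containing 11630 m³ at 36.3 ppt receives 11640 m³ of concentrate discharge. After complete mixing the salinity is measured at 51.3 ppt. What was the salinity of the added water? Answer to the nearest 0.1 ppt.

66.3 ppt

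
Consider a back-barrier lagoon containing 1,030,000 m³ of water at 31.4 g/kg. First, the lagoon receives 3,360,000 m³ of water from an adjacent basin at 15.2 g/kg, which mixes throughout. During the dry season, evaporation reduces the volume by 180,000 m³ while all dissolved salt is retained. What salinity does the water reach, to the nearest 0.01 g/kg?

19.81 g/kg

After mixing: salt = 1,030,000×31.4 + 3,360,000×15.2 = 83,414,000; volume = 4,390,000 m³
After evaporation: salt unchanged = 83,414,000; volume = 4,390,000 − 180,000 = 4,210,000 m³
S = 83,414,000 / 4,210,000 = 19.8133 g/kg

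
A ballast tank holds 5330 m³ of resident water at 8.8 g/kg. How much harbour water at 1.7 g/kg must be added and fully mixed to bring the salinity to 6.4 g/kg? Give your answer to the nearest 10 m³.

2720 m³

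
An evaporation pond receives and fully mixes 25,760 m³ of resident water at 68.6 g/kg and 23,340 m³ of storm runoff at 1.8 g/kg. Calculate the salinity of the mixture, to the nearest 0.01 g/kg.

Conserving salt mass:
salt = 25,760×68.6 + 23,340×1.8 = 1,767,136 + 42,012 = 1,809,148
volume = 25,760 + 23,340 = 49,100 m³
S = 1,809,148 / 49,100 = 36.8462 g/kg

36.85 g/kg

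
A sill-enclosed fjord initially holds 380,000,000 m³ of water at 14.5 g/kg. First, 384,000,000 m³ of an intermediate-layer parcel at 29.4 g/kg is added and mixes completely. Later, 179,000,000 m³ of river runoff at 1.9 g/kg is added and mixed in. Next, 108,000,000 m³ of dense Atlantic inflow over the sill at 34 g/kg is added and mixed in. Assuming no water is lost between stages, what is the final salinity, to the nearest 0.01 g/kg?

Total salt / total volume:
Initial salt = 380,000,000×14.5 = 5,510,000,000
After stage 1: salt = 5,510,000,000 + 384,000,000×29.4 = 16,799,600,000; volume = 764,000,000 m³; S = 21.989 g/kg
After stage 2: salt = 16,799,600,000 + 179,000,000×1.9 = 17,139,700,000; volume = 943,000,000 m³; S = 18.176 g/kg
After stage 3: salt = 17,139,700,000 + 108,000,000×34 = 20,811,700,000; volume = 1,051,000,000 m³
S = 20,811,700,000 / 1,051,000,000 = 19.8018 g/kg

19.80 g/kg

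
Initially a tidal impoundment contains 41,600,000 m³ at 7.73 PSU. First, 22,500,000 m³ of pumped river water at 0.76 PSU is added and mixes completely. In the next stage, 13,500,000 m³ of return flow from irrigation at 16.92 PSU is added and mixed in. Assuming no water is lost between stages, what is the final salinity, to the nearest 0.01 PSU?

7.31 PSU

By conservation of dissolved salt,
Initial salt = 41,600,000×7.73 = 321,568,000
After stage 1: salt = 321,568,000 + 22,500,000×0.76 = 338,668,000; volume = 64,100,000 m³; S = 5.283 PSU
After stage 2: salt = 338,668,000 + 13,500,000×16.92 = 567,088,000; volume = 77,600,000 m³
S = 567,088,000 / 77,600,000 = 7.3078 PSU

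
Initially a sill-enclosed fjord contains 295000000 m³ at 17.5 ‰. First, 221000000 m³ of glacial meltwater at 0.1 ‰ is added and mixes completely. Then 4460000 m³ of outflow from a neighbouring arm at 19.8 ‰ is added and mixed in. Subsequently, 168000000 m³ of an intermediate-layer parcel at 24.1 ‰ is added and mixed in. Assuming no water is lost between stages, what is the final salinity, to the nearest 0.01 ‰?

Mass of salt is conserved:
Initial salt = 295,000,000×17.5 = 5,162,500,000
After stage 1: salt = 5,162,500,000 + 221,000,000×0.1 = 5,184,600,000; volume = 516,000,000 m³; S = 10.048 ‰
After stage 2: salt = 5,184,600,000 + 4,460,000×19.8 = 5,272,908,000; volume = 520,460,000 m³; S = 10.131 ‰
After stage 3: salt = 5,272,908,000 + 168,000,000×24.1 = 9,321,708,000; volume = 688,460,000 m³
S = 9,321,708,000 / 688,460,000 = 13.5399 ‰

13.54 ‰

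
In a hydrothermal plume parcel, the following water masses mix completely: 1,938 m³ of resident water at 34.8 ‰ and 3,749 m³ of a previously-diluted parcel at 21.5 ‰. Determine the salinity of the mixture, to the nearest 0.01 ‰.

Weighted by volume,
salt = 1,938×34.8 + 3,749×21.5 = 67,442.4 + 80,603.5 = 148,045.9
volume = 1,938 + 3,749 = 5,687 m³
S = 148,045.9 / 5,687 = 26.0323 ‰

26.03 ‰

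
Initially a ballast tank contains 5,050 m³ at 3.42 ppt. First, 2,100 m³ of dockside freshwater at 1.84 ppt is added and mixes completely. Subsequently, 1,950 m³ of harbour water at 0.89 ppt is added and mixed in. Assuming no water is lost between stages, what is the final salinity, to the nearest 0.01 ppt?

By conservation of dissolved salt,
Initial salt = 5,050×3.42 = 17,271
After stage 1: salt = 17,271 + 2,100×1.84 = 21,135; volume = 7,150 m³; S = 2.956 ppt
After stage 2: salt = 21,135 + 1,950×0.89 = 22,870.5; volume = 9,100 m³
S = 22,870.5 / 9,100 = 2.5132 ppt

2.51 ppt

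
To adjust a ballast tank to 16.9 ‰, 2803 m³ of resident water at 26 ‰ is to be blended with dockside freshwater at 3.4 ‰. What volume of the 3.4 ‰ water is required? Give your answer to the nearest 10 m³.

Salt balance: 2,803×26 + V×3.4 = (2,803+V)×16.9
72,878 + 3.4V = 47,370.7 + 16.9V
25,507.3 = 13.5V
V = 1,889.43 m³

1890 m³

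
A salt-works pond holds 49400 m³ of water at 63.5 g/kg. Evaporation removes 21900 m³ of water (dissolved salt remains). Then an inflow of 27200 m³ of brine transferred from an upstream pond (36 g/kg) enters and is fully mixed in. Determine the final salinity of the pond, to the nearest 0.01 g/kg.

After evaporation: salt = 49,400×63.5 = 3,136,900; volume = 49,400 − 21,900 = 27,500 m³
After mixing: salt = 3,136,900 + 27,200×36 = 4,116,100; volume = 27,500 + 27,200 = 54,700 m³
S = 4,116,100 / 54,700 = 75.2486 g/kg

75.25 g/kg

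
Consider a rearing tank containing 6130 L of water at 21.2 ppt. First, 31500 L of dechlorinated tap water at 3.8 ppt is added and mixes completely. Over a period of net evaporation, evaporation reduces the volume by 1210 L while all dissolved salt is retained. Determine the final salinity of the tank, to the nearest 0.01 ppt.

After mixing: salt = 6,130×21.2 + 31,500×3.8 = 249,656; volume = 37,630 L
After evaporation: salt unchanged = 249,656; volume = 37,630 − 1,210 = 36,420 L
S = 249,656 / 36,420 = 6.8549 ppt

6.85 ppt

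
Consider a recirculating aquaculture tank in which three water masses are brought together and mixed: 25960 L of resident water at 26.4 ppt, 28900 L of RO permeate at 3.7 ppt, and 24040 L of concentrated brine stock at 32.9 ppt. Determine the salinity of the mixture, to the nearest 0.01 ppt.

Conserving salt mass:
salt = 25,960×26.4 + 28,900×3.7 + 24,040×32.9 = 685,344 + 106,930 + 790,916 = 1,583,190
volume = 25,960 + 28,900 + 24,040 = 78,900 L
S = 1,583,190 / 78,900 = 20.0658 ppt

20.07 ppt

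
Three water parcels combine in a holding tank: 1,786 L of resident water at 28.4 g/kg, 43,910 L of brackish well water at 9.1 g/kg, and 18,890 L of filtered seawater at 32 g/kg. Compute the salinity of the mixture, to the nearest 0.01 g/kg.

16.33 g/kg

Conserving salt mass:
salt = 1,786×28.4 + 43,910×9.1 + 18,890×32 = 50,722.4 + 399,581 + 604,480 = 1,054,783.4
volume = 1,786 + 43,910 + 18,890 = 64,586 L
S = 1,054,783.4 / 64,586 = 16.3315 g/kg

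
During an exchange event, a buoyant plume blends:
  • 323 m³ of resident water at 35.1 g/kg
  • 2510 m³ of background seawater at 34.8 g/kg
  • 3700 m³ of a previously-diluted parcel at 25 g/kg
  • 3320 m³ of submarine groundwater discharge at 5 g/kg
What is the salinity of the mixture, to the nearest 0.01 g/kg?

21.09 g/kg

Weighted by volume,
salt = 323×35.1 + 2,510×34.8 + 3,700×25 + 3,320×5 = 11,337.3 + 87,348 + 92,500 + 16,600 = 207,785.3
volume = 323 + 2,510 + 3,700 + 3,320 = 9,853 m³
S = 207,785.3 / 9,853 = 21.0885 g/kg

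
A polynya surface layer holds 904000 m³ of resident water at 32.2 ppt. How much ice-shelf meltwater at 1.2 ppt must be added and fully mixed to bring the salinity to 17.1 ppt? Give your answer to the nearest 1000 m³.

859000 m³

Salt balance: 904,000×32.2 + V×1.2 = (904,000+V)×17.1
29,108,800 + 1.2V = 15,458,400 + 17.1V
13,650,400 = 15.9V
V = 858,515.72 m³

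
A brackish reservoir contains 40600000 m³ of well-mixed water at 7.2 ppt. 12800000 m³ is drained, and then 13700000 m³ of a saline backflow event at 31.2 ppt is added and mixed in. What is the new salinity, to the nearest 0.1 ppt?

15.1 ppt

Remaining after removal: 27,800,000 m³ at 7.2 ppt (salt = 200,160,000)
After addition: salt = 200,160,000 + 13,700,000×31.2 = 627,600,000; volume = 41,500,000 m³
S = 627,600,000 / 41,500,000 = 15.1229 ppt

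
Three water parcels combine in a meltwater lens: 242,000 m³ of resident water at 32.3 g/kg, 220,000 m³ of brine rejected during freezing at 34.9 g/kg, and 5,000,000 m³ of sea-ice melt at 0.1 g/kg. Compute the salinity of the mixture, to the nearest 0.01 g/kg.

Conserving salt mass:
salt = 242,000×32.3 + 220,000×34.9 + 5,000,000×0.1 = 7,816,600 + 7,678,000 + 500,000 = 15,994,600
volume = 242,000 + 220,000 + 5,000,000 = 5,462,000 m³
S = 15,994,600 / 5,462,000 = 2.9283 g/kg

2.93 g/kg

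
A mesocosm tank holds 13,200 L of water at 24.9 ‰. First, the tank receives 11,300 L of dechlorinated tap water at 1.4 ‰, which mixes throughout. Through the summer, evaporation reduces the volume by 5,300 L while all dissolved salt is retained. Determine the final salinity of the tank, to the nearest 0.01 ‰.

After mixing: salt = 13,200×24.9 + 11,300×1.4 = 344,500; volume = 24,500 L
After evaporation: salt unchanged = 344,500; volume = 24,500 − 5,300 = 19,200 L
S = 344,500 / 19,200 = 17.9427 ‰

17.94 ‰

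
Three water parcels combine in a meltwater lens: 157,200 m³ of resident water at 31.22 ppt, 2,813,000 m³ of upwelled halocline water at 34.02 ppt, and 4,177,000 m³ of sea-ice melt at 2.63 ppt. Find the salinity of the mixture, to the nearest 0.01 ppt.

15.61 ppt

By conservation of dissolved salt,
salt = 157,200×31.22 + 2,813,000×34.02 + 4,177,000×2.63 = 4,907,784 + 95,698,260 + 10,985,510 = 111,591,554
volume = 157,200 + 2,813,000 + 4,177,000 = 7,147,200 m³
S = 111,591,554 / 7,147,200 = 15.6133 ppt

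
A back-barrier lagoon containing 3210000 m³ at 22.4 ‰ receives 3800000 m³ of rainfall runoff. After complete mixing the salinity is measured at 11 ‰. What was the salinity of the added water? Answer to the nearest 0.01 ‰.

Salt balance: 3,210,000×22.4 + 3,800,000×S = 7,010,000×11
71,904,000 + 3,800,000·S = 77,110,000
S = (77,110,000 − 71,904,000) / 3,800,000 = 1.37 ‰

1.37 ‰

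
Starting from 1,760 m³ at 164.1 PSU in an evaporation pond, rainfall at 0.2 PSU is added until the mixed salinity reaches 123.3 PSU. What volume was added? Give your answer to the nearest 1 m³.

583 m³

Salt balance: 1,760×164.1 + V×0.2 = (1,760+V)×123.3
288,816 + 0.2V = 217,008 + 123.3V
71,808 = 123.1V
V = 583.33 m³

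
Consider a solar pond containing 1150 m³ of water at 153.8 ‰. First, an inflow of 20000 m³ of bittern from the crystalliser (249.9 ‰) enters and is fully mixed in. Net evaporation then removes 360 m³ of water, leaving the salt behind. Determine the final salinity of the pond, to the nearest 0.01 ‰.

After mixing: salt = 1,150×153.8 + 20,000×249.9 = 5,174,870; volume = 21,150 m³
After evaporation: salt unchanged = 5,174,870; volume = 21,150 − 360 = 20,790 m³
S = 5,174,870 / 20,790 = 248.9115 ‰

248.91 ‰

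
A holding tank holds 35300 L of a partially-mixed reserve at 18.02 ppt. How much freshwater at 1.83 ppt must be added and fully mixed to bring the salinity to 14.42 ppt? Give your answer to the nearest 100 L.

Salt balance: 35,300×18.02 + V×1.83 = (35,300+V)×14.42
636,106 + 1.83V = 509,026 + 14.42V
127,080 = 12.59V
V = 10,093.73 L

10100 L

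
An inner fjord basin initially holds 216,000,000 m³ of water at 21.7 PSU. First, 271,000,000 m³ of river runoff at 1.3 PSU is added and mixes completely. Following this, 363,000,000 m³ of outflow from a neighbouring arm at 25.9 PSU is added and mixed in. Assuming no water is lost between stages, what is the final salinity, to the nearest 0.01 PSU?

16.99 PSU

Salt balance:
Initial salt = 216,000,000×21.7 = 4,687,200,000
After stage 1: salt = 4,687,200,000 + 271,000,000×1.3 = 5,039,500,000; volume = 487,000,000 m³; S = 10.348 PSU
After stage 2: salt = 5,039,500,000 + 363,000,000×25.9 = 14,441,200,000; volume = 850,000,000 m³
S = 14,441,200,000 / 850,000,000 = 16.9896 PSU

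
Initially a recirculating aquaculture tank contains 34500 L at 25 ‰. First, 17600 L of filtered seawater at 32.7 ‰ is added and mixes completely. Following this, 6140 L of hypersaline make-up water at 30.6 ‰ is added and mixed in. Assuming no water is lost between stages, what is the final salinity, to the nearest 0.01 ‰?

Salt balance:
Initial salt = 34,500×25 = 862,500
After stage 1: salt = 862,500 + 17,600×32.7 = 1,438,020; volume = 52,100 L; S = 27.601 ‰
After stage 2: salt = 1,438,020 + 6,140×30.6 = 1,625,904; volume = 58,240 L
S = 1,625,904 / 58,240 = 27.9173 ‰

27.92 ‰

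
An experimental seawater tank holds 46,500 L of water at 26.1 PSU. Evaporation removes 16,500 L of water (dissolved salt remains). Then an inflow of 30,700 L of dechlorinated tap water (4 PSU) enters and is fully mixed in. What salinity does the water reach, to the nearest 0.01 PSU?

22.02 PSU

After evaporation: salt = 46,500×26.1 = 1,213,650; volume = 46,500 − 16,500 = 30,000 L
After mixing: salt = 1,213,650 + 30,700×4 = 1,336,450; volume = 30,000 + 30,700 = 60,700 L
S = 1,336,450 / 60,700 = 22.0173 PSU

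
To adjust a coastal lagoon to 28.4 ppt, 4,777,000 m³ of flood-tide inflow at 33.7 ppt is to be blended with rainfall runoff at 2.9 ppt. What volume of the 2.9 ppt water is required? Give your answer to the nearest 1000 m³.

Salt balance: 4,777,000×33.7 + V×2.9 = (4,777,000+V)×28.4
160,984,900 + 2.9V = 135,666,800 + 28.4V
25,318,100 = 25.5V
V = 992,866.67 m³

993000 m³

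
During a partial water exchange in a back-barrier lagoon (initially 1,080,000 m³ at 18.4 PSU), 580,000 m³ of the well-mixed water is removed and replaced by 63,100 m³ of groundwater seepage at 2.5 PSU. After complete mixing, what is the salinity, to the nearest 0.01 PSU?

16.62 PSU

Remaining after removal: 500,000 m³ at 18.4 PSU (salt = 9,200,000)
After addition: salt = 9,200,000 + 63,100×2.5 = 9,357,750; volume = 563,100 m³
S = 9,357,750 / 563,100 = 16.6183 PSU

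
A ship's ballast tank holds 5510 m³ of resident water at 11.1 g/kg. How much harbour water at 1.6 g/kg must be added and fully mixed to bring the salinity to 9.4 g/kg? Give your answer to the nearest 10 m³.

Salt balance: 5,510×11.1 + V×1.6 = (5,510+V)×9.4
61,161 + 1.6V = 51,794 + 9.4V
9,367 = 7.8V
V = 1,200.9 m³

1200 m³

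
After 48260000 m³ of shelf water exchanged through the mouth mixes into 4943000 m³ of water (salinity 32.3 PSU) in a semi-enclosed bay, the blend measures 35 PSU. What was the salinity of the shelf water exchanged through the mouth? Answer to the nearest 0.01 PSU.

Salt balance: 4,943,000×32.3 + 48,260,000×S = 53,203,000×35
159,658,900 + 48,260,000·S = 1,862,105,000
S = (1,862,105,000 − 159,658,900) / 48,260,000 = 35.2765 PSU

35.28 PSU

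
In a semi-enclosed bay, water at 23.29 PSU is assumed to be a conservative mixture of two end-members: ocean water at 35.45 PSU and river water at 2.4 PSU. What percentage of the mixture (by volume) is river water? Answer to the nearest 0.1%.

Let f be the freshwater fraction. Salt balance per unit volume:
f×2.4 + (1−f)×35.45 = 23.29
f = (35.45 − 23.29) / (35.45 − 2.4) = 12.16/33.05 = 0.3679

36.8%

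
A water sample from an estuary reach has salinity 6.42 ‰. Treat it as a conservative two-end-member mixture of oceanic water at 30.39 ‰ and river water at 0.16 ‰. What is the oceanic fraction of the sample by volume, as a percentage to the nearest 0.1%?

20.7%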